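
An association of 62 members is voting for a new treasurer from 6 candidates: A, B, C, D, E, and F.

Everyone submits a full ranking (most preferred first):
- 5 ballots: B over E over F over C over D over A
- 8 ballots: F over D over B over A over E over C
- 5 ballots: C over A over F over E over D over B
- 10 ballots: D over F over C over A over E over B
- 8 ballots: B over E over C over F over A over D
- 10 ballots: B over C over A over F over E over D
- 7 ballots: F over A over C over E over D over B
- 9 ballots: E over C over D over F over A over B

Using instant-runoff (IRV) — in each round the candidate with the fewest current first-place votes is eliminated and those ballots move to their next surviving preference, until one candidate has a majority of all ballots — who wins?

Round 1: A 0, B 23, C 5, D 10, E 9, F 15. A eliminated.
Round 2: B 23, C 5, D 10, E 9, F 15. C eliminated.
Round 3: B 23, D 10, E 9, F 20. E eliminated.
Round 4: B 23, D 19, F 20. D eliminated.
Round 5: B 23, F 39. F has a majority (≥32).

F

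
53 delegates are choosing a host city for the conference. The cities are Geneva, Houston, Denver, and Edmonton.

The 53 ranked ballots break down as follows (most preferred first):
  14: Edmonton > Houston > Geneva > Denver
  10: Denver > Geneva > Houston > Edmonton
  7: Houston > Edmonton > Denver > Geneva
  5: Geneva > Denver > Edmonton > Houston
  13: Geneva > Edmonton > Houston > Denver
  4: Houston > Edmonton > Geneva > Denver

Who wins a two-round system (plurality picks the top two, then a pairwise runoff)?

Round 1 first-place votes: Geneva 18, Houston 11, Denver 10, Edmonton 14. Geneva and Edmonton advance.
Runoff: Geneva is ranked above Edmonton on 28 ballots, Edmonton above Geneva on 25.

Geneva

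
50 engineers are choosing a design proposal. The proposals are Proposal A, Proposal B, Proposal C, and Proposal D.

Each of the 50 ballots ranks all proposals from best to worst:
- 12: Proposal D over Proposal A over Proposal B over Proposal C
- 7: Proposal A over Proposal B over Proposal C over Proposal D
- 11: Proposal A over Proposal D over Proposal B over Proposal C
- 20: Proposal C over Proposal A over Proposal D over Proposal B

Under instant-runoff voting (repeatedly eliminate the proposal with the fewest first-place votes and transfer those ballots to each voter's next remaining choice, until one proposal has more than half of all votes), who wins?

Proposal A

Round 1: Proposal A 18, Proposal B 0, Proposal C 20, Proposal D 12. Proposal B eliminated.
Round 2: Proposal A 18, Proposal C 20, Proposal D 12. Proposal D eliminated.
Round 3: Proposal A 30, Proposal C 20. Proposal A has a majority (≥26).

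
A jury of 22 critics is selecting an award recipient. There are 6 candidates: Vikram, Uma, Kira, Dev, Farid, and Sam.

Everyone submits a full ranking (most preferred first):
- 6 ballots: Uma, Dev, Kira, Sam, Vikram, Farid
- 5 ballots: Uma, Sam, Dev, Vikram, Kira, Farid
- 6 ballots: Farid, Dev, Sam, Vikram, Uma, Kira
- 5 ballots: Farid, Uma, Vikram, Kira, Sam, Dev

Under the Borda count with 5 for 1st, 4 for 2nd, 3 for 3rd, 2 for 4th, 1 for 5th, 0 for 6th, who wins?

Vikram: 6×1 + 5×2 + 6×2 + 5×3 = 43
Uma: 6×5 + 5×5 + 6×1 + 5×4 = 81
Kira: 6×3 + 5×1 + 6×0 + 5×2 = 33
Dev: 6×4 + 5×3 + 6×4 + 5×0 = 63
Farid: 6×0 + 5×0 + 6×5 + 5×5 = 55
Sam: 6×2 + 5×4 + 6×3 + 5×1 = 55

Uma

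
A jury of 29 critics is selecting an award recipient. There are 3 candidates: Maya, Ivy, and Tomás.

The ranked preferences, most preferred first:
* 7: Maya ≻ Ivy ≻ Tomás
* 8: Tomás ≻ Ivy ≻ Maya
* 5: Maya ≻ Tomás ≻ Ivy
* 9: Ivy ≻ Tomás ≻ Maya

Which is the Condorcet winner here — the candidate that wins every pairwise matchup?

Ivy vs Maya: 17–12
Ivy vs Tomás: 16–13
Ivy beats every other candidate.

Ivy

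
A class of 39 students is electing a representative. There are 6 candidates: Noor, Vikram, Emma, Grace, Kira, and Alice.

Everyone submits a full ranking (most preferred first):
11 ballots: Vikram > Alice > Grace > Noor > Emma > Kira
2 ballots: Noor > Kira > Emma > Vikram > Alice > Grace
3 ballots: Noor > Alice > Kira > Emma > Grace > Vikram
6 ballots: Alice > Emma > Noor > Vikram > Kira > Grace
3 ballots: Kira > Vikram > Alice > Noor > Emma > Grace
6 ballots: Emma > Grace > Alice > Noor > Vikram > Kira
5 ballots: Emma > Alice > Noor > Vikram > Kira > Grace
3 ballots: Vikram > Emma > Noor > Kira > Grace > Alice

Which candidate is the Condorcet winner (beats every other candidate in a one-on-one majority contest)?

Alice vs Noor: 31–8
Alice vs Vikram: 20–19
Alice vs Emma: 23–16
Alice vs Grace: 30–9
Alice vs Kira: 31–8
Alice beats every other candidate.

Alice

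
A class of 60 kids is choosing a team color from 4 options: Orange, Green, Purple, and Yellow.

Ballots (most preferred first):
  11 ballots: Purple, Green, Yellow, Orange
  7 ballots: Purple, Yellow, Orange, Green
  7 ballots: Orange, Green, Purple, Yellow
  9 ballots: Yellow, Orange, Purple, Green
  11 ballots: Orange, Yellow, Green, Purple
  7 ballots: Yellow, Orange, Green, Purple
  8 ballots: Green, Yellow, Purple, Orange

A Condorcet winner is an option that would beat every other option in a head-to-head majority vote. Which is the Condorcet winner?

Yellow

Yellow vs Orange: 42–18
Yellow vs Green: 34–26
Yellow vs Purple: 35–25
Yellow beats every other option.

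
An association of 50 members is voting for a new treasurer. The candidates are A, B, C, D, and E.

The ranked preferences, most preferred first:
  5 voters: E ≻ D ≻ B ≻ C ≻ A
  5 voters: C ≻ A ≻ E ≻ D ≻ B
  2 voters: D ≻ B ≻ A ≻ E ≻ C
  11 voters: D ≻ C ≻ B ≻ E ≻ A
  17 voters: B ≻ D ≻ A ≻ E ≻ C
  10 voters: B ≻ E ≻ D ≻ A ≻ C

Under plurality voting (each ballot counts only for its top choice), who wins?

First-place votes: A 0, B 27, C 5, D 13, E 5.

B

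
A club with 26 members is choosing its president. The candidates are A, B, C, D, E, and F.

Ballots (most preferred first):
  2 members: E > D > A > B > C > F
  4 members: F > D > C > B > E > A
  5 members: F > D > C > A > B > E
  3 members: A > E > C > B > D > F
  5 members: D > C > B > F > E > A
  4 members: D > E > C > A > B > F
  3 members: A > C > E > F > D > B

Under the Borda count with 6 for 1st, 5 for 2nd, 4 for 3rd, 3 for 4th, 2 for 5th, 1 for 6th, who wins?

D

A: 2×4 + 4×1 + 5×3 + 3×6 + 5×1 + 4×3 + 3×6 = 80
B: 2×3 + 4×3 + 5×2 + 3×3 + 5×4 + 4×2 + 3×1 = 68
C: 2×2 + 4×4 + 5×4 + 3×4 + 5×5 + 4×4 + 3×5 = 108
D: 2×5 + 4×5 + 5×5 + 3×2 + 5×6 + 4×6 + 3×2 = 121
E: 2×6 + 4×2 + 5×1 + 3×5 + 5×2 + 4×5 + 3×4 = 82
F: 2×1 + 4×6 + 5×6 + 3×1 + 5×3 + 4×1 + 3×3 = 87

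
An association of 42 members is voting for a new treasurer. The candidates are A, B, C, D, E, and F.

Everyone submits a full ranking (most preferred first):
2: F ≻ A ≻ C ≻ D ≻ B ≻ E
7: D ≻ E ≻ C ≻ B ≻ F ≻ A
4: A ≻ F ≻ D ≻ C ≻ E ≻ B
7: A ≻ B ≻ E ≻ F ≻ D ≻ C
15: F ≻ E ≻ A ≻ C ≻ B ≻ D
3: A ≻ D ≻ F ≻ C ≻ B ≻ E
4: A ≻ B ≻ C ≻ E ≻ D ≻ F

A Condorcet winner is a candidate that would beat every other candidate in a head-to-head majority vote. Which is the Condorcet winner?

F

F vs A: 24–18
F vs B: 24–18
F vs C: 31–11
F vs D: 28–14
F vs E: 24–18
F beats every other candidate.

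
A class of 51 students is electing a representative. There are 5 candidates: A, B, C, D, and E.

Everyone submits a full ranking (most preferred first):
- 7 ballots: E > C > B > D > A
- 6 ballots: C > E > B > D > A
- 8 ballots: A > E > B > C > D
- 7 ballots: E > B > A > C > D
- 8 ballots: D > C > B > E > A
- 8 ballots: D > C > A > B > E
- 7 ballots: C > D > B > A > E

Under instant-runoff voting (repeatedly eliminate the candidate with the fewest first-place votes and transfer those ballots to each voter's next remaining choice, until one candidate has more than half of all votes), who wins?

Round 1: A 8, B 0, C 13, D 16, E 14. B eliminated.
Round 2: A 8, C 13, D 16, E 14. A eliminated.
Round 3: C 13, D 16, E 22. C eliminated.
Round 4: D 23, E 28. E has a majority (≥26).

E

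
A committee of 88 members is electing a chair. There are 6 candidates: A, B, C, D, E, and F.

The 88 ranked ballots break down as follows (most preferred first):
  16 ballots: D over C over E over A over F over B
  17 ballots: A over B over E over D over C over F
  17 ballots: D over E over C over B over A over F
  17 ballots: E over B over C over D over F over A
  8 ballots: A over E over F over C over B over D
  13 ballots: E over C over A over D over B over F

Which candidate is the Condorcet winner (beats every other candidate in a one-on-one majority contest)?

E vs A: 63–25
E vs B: 71–17
E vs C: 72–16
E vs D: 55–33
E vs F: 88–0
E beats every other candidate.

E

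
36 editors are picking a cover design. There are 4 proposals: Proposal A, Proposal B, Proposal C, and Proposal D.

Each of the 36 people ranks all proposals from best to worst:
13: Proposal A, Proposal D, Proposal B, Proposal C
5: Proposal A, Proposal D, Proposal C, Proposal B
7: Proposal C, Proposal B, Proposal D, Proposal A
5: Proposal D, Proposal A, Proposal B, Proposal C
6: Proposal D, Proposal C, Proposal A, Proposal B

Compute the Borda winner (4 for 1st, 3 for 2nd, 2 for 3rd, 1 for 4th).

Proposal A: 13×4 + 5×4 + 7×1 + 5×3 + 6×2 = 106
Proposal B: 13×2 + 5×1 + 7×3 + 5×2 + 6×1 = 68
Proposal C: 13×1 + 5×2 + 7×4 + 5×1 + 6×3 = 74
Proposal D: 13×3 + 5×3 + 7×2 + 5×4 + 6×4 = 112

Proposal D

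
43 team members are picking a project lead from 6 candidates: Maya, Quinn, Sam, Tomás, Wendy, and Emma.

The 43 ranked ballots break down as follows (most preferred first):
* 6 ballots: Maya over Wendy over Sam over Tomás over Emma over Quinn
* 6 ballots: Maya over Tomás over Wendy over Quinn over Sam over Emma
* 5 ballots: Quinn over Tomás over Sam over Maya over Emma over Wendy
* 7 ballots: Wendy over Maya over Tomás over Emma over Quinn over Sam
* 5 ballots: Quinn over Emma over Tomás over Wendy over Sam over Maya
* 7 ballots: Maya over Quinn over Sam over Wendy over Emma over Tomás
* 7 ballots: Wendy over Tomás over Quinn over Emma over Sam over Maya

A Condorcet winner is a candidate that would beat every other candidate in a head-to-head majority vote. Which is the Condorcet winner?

Maya vs Quinn: 26–17
Maya vs Sam: 26–17
Maya vs Tomás: 26–17
Maya vs Wendy: 24–19
Maya vs Emma: 31–12
Maya beats every other candidate.

Maya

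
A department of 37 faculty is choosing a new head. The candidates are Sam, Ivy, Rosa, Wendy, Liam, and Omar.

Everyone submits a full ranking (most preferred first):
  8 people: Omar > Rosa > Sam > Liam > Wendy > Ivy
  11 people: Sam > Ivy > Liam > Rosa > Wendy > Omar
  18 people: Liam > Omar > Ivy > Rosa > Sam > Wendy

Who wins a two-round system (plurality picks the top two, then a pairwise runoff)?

Sam

Round 1 first-place votes: Sam 11, Ivy 0, Rosa 0, Wendy 0, Liam 18, Omar 8. Liam and Sam advance.
Runoff: Liam is ranked above Sam on 18 ballots, Sam above Liam on 19.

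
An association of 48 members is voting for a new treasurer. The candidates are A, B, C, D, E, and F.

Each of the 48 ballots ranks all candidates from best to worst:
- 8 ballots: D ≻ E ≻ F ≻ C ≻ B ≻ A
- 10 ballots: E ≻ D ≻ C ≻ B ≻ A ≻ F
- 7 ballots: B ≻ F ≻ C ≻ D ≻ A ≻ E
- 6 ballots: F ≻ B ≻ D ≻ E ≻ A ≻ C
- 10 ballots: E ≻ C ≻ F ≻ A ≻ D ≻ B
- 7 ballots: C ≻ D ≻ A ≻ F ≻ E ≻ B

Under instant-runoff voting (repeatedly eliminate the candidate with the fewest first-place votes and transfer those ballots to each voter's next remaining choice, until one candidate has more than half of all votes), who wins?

Round 1: A 0, B 7, C 7, D 8, E 20, F 6. A eliminated.
Round 2: B 7, C 7, D 8, E 20, F 6. F eliminated.
Round 3: B 13, C 7, D 8, E 20. C eliminated.
Round 4: B 13, D 15, E 20. B eliminated.
Round 5: D 28, E 20. D has a majority (≥25).

D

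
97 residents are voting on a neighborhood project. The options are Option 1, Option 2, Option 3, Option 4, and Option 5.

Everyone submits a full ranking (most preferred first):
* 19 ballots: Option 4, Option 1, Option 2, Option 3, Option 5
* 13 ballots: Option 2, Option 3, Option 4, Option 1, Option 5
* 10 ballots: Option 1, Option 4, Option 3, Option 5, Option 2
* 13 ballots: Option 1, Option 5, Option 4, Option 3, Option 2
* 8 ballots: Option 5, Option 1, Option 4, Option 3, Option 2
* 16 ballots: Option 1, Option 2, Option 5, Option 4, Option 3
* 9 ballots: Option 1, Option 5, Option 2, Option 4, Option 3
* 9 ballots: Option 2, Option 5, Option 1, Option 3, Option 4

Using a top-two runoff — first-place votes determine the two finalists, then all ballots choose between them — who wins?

Option 1

Round 1 first-place votes: Option 1 48, Option 2 22, Option 3 0, Option 4 19, Option 5 8. Option 1 and Option 2 advance.
Runoff: Option 1 is ranked above Option 2 on 75 ballots, Option 2 above Option 1 on 22.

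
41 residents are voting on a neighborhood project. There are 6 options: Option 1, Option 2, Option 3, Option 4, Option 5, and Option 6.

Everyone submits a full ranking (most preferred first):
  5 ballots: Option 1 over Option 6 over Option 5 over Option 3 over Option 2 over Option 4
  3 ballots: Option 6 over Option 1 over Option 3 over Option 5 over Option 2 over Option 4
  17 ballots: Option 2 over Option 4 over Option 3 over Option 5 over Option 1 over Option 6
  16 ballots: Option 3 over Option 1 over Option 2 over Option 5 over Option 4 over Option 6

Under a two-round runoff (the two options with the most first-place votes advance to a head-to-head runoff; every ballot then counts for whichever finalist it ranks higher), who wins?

Option 3

Round 1 first-place votes: Option 1 5, Option 2 17, Option 3 16, Option 4 0, Option 5 0, Option 6 3. Option 2 and Option 3 advance.
Runoff: Option 2 is ranked above Option 3 on 17 ballots, Option 3 above Option 2 on 24.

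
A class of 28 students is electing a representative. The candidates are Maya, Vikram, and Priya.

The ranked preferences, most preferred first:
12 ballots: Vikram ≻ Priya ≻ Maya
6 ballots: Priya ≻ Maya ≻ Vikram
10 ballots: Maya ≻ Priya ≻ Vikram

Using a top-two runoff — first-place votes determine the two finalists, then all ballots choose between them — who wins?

Maya

Round 1 first-place votes: Maya 10, Vikram 12, Priya 6. Vikram and Maya advance.
Runoff: Vikram is ranked above Maya on 12 ballots, Maya above Vikram on 16.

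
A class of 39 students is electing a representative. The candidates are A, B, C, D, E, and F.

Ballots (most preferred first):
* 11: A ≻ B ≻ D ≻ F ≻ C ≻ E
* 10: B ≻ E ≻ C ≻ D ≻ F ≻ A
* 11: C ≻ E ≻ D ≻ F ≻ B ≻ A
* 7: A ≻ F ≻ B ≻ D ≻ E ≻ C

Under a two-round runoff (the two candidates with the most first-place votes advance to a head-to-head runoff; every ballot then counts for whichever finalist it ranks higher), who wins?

Round 1 first-place votes: A 18, B 10, C 11, D 0, E 0, F 0. A and C advance.
Runoff: A is ranked above C on 18 ballots, C above A on 21.

C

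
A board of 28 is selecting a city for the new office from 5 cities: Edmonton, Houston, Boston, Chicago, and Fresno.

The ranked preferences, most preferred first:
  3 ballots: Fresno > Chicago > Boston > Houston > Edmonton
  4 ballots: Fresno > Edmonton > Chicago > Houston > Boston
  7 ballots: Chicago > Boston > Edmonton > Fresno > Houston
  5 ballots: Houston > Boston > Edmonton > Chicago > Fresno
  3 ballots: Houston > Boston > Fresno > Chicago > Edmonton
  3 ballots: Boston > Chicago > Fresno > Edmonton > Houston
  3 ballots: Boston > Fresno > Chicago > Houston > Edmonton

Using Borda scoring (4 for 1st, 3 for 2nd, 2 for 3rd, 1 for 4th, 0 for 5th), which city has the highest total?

Boston

Edmonton: 3×0 + 4×3 + 7×2 + 5×2 + 3×0 + 3×1 + 3×0 = 39
Houston: 3×1 + 4×1 + 7×0 + 5×4 + 3×4 + 3×0 + 3×1 = 42
Boston: 3×2 + 4×0 + 7×3 + 5×3 + 3×3 + 3×4 + 3×4 = 75
Chicago: 3×3 + 4×2 + 7×4 + 5×1 + 3×1 + 3×3 + 3×2 = 68
Fresno: 3×4 + 4×4 + 7×1 + 5×0 + 3×2 + 3×2 + 3×3 = 56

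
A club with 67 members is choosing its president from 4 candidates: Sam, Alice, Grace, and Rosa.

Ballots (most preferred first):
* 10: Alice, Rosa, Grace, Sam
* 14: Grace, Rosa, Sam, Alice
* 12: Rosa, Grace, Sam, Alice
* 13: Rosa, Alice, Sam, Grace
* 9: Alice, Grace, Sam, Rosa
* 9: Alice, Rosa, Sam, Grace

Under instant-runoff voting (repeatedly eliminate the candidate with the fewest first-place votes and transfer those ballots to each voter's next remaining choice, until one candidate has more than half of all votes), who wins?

Round 1: Sam 0, Alice 28, Grace 14, Rosa 25. Sam eliminated.
Round 2: Alice 28, Grace 14, Rosa 25. Grace eliminated.
Round 3: Alice 28, Rosa 39. Rosa has a majority (≥34).

Rosa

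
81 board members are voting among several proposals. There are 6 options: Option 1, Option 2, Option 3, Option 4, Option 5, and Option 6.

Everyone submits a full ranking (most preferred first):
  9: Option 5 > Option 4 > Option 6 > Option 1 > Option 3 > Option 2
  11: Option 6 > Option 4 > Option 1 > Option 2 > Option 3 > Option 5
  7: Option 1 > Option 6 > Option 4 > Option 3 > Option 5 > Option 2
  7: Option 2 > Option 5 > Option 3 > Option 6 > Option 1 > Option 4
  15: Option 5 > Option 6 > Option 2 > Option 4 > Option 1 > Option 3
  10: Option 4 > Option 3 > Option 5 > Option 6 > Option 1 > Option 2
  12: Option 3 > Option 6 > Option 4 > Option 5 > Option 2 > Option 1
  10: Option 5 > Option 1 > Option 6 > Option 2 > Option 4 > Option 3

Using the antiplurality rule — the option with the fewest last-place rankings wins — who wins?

Last-place votes: Option 1 12, Option 2 26, Option 3 25, Option 4 7, Option 5 11, Option 6 0.

Option 6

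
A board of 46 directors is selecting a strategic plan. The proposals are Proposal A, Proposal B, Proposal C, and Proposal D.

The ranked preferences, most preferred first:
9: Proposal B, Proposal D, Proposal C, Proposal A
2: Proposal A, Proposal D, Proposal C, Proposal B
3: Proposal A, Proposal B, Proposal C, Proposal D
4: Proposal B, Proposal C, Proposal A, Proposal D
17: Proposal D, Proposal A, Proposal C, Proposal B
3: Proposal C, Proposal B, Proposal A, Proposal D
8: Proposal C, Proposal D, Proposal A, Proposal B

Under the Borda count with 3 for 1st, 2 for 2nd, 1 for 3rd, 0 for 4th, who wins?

Proposal A: 9×0 + 2×3 + 3×3 + 4×1 + 17×2 + 3×1 + 8×1 = 64
Proposal B: 9×3 + 2×0 + 3×2 + 4×3 + 17×0 + 3×2 + 8×0 = 51
Proposal C: 9×1 + 2×1 + 3×1 + 4×2 + 17×1 + 3×3 + 8×3 = 72
Proposal D: 9×2 + 2×2 + 3×0 + 4×0 + 17×3 + 3×0 + 8×2 = 89

Proposal D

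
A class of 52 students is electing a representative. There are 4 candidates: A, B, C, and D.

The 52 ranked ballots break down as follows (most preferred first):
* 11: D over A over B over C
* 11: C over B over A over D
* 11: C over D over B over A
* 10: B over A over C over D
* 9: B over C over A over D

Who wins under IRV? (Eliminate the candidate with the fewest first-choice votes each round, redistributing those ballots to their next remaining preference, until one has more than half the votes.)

Round 1: A 0, B 19, C 22, D 11. A eliminated.
Round 2: B 19, C 22, D 11. D eliminated.
Round 3: B 30, C 22. B has a majority (≥27).

B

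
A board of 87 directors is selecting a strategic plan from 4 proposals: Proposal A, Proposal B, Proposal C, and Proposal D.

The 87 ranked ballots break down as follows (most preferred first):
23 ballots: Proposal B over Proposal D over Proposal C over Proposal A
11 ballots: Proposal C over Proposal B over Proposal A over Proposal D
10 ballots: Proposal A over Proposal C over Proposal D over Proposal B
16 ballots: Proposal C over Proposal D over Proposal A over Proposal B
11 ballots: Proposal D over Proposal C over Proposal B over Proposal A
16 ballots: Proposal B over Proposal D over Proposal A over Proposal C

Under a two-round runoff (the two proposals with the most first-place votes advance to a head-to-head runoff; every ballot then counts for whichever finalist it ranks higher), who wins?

Round 1 first-place votes: Proposal A 10, Proposal B 39, Proposal C 27, Proposal D 11. Proposal B and Proposal C advance.
Runoff: Proposal B is ranked above Proposal C on 39 ballots, Proposal C above Proposal B on 48.

Proposal C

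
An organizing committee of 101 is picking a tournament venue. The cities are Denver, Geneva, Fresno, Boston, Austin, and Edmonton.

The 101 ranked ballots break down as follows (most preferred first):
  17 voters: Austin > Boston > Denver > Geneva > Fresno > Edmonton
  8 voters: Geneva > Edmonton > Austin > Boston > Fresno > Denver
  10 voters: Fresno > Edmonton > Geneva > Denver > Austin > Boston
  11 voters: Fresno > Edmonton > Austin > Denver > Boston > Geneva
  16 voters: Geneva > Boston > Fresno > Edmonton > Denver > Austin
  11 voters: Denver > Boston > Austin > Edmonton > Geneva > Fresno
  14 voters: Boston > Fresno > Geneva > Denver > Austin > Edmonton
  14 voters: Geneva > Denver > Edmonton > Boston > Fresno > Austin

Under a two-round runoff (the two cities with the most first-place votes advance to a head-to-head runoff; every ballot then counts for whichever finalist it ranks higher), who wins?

Geneva

Round 1 first-place votes: Denver 11, Geneva 38, Fresno 21, Boston 14, Austin 17, Edmonton 0. Geneva and Fresno advance.
Runoff: Geneva is ranked above Fresno on 66 ballots, Fresno above Geneva on 35.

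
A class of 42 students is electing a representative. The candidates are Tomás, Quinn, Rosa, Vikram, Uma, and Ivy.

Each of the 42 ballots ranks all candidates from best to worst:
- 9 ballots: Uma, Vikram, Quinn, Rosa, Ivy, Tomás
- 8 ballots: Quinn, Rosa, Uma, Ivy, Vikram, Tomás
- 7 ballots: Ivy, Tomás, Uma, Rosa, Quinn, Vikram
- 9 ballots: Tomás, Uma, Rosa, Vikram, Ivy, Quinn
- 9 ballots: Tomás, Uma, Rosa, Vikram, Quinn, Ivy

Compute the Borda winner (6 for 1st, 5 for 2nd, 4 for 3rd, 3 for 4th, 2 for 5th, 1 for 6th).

Uma

Tomás: 9×1 + 8×1 + 7×5 + 9×6 + 9×6 = 160
Quinn: 9×4 + 8×6 + 7×2 + 9×1 + 9×2 = 125
Rosa: 9×3 + 8×5 + 7×3 + 9×4 + 9×4 = 160
Vikram: 9×5 + 8×2 + 7×1 + 9×3 + 9×3 = 122
Uma: 9×6 + 8×4 + 7×4 + 9×5 + 9×5 = 204
Ivy: 9×2 + 8×3 + 7×6 + 9×2 + 9×1 = 111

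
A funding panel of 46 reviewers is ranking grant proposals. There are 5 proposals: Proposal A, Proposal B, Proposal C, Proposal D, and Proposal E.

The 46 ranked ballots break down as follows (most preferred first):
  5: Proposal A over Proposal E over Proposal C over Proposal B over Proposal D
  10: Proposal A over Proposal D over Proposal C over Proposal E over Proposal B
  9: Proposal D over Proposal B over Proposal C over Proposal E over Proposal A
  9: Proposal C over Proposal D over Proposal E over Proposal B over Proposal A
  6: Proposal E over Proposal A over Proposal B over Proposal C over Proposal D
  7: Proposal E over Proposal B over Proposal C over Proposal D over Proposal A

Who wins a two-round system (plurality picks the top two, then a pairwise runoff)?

Round 1 first-place votes: Proposal A 15, Proposal B 0, Proposal C 9, Proposal D 9, Proposal E 13. Proposal A and Proposal E advance.
Runoff: Proposal A is ranked above Proposal E on 15 ballots, Proposal E above Proposal A on 31.

Proposal E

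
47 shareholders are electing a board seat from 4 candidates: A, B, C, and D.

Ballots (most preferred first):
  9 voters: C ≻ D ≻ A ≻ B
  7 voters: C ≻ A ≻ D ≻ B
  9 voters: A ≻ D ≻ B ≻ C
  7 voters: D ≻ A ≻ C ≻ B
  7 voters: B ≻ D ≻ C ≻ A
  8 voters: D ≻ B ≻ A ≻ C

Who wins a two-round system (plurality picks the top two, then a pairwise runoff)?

D

Round 1 first-place votes: A 9, B 7, C 16, D 15. C and D advance.
Runoff: C is ranked above D on 16 ballots, D above C on 31.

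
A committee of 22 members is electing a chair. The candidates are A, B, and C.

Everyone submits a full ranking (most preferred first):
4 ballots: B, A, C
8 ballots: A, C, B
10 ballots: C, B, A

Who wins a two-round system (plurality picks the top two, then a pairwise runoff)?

Round 1 first-place votes: A 8, B 4, C 10. C and A advance.
Runoff: C is ranked above A on 10 ballots, A above C on 12.

A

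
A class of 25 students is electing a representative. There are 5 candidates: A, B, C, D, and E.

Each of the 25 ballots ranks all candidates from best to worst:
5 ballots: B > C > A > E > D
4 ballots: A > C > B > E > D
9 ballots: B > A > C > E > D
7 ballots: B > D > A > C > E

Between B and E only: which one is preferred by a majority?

B is ranked above E on 25 ballots; E above B on 0.

B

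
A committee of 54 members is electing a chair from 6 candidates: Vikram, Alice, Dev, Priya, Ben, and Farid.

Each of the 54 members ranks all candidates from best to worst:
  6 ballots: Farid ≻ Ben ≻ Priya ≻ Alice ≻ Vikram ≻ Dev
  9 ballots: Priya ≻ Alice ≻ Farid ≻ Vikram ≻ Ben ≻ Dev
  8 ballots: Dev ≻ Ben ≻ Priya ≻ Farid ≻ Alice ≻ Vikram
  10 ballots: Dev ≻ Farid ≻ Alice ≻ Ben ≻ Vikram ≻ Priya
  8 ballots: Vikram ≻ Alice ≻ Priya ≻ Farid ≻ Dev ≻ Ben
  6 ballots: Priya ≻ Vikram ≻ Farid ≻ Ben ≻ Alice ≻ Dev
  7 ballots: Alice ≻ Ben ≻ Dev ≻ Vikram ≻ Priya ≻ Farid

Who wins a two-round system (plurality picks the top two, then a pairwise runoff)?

Round 1 first-place votes: Vikram 8, Alice 7, Dev 18, Priya 15, Ben 0, Farid 6. Dev and Priya advance.
Runoff: Dev is ranked above Priya on 25 ballots, Priya above Dev on 29.

Priya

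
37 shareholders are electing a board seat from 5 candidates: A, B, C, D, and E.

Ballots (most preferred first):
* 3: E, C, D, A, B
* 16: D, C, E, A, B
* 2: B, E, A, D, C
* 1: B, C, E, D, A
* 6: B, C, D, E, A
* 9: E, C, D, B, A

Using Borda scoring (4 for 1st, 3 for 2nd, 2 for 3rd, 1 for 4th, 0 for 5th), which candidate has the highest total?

C

A: 3×1 + 16×1 + 2×2 + 1×0 + 6×0 + 9×0 = 23
B: 3×0 + 16×0 + 2×4 + 1×4 + 6×4 + 9×1 = 45
C: 3×3 + 16×3 + 2×0 + 1×3 + 6×3 + 9×3 = 105
D: 3×2 + 16×4 + 2×1 + 1×1 + 6×2 + 9×2 = 103
E: 3×4 + 16×2 + 2×3 + 1×2 + 6×1 + 9×4 = 94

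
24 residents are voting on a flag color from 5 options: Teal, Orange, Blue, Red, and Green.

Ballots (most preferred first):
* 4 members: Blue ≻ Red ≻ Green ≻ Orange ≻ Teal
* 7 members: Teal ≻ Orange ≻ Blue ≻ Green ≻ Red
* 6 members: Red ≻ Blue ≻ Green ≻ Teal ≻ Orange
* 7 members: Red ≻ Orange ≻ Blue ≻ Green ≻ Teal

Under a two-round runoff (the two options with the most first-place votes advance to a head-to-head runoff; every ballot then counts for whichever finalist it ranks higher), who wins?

Red

Round 1 first-place votes: Teal 7, Orange 0, Blue 4, Red 13, Green 0. Red and Teal advance.
Runoff: Red is ranked above Teal on 17 ballots, Teal above Red on 7.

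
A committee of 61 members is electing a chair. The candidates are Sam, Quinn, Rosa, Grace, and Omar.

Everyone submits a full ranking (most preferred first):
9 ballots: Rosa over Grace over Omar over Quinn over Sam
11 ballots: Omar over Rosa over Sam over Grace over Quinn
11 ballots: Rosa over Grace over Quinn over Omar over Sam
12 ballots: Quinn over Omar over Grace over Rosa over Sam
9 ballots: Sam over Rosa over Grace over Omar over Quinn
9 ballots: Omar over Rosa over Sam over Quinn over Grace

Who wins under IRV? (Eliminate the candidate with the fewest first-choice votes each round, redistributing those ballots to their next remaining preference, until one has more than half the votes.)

Omar

Round 1: Sam 9, Quinn 12, Rosa 20, Grace 0, Omar 20. Grace eliminated.
Round 2: Sam 9, Quinn 12, Rosa 20, Omar 20. Sam eliminated.
Round 3: Quinn 12, Rosa 29, Omar 20. Quinn eliminated.
Round 4: Rosa 29, Omar 32. Omar has a majority (≥31).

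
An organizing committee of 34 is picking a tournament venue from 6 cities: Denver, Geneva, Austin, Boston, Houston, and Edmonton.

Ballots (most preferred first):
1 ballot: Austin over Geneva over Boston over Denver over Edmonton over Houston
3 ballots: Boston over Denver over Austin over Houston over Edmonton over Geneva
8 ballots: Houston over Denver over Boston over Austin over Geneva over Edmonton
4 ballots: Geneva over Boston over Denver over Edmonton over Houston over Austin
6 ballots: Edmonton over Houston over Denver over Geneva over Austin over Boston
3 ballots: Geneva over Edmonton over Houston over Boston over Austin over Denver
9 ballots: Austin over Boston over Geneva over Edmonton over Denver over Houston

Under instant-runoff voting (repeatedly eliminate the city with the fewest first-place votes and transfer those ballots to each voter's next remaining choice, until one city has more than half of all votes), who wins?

Round 1: Denver 0, Geneva 7, Austin 10, Boston 3, Houston 8, Edmonton 6. Denver eliminated.
Round 2: Geneva 7, Austin 10, Boston 3, Houston 8, Edmonton 6. Boston eliminated.
Round 3: Geneva 7, Austin 13, Houston 8, Edmonton 6. Edmonton eliminated.
Round 4: Geneva 7, Austin 13, Houston 14. Geneva eliminated.
Round 5: Austin 13, Houston 21. Houston has a majority (≥18).

Houston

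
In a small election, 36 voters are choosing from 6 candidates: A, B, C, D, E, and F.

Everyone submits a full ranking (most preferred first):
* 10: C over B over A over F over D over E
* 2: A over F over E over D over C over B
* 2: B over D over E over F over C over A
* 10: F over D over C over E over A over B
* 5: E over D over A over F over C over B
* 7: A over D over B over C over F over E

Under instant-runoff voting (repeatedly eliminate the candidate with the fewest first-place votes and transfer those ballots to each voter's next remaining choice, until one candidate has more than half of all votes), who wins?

A

Round 1: A 9, B 2, C 10, D 0, E 5, F 10. D eliminated.
Round 2: A 9, B 2, C 10, E 5, F 10. B eliminated.
Round 3: A 9, C 10, E 7, F 10. E eliminated.
Round 4: A 14, C 10, F 12. C eliminated.
Round 5: A 24, F 12. A has a majority (≥19).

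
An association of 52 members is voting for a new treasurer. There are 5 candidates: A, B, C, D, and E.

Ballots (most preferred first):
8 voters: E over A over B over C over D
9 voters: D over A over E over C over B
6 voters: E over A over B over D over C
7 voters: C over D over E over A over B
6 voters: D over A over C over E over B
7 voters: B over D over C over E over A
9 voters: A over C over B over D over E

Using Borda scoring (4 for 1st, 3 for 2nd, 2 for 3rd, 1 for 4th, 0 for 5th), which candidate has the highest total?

A

A: 8×3 + 9×3 + 6×3 + 7×1 + 6×3 + 7×0 + 9×4 = 130
B: 8×2 + 9×0 + 6×2 + 7×0 + 6×0 + 7×4 + 9×2 = 74
C: 8×1 + 9×1 + 6×0 + 7×4 + 6×2 + 7×2 + 9×3 = 98
D: 8×0 + 9×4 + 6×1 + 7×3 + 6×4 + 7×3 + 9×1 = 117
E: 8×4 + 9×2 + 6×4 + 7×2 + 6×1 + 7×1 + 9×0 = 101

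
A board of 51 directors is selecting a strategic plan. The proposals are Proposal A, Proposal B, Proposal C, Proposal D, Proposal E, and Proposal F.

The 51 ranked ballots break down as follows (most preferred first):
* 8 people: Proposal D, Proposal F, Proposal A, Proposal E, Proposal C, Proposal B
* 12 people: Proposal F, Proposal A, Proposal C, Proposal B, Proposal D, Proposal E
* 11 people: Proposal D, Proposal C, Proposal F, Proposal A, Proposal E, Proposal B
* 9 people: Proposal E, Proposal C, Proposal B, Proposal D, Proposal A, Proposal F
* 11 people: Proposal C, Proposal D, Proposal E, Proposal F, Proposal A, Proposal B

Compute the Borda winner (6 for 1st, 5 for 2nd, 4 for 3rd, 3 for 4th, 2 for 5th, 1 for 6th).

Proposal C

Proposal A: 8×4 + 12×5 + 11×3 + 9×2 + 11×2 = 165
Proposal B: 8×1 + 12×3 + 11×1 + 9×4 + 11×1 = 102
Proposal C: 8×2 + 12×4 + 11×5 + 9×5 + 11×6 = 230
Proposal D: 8×6 + 12×2 + 11×6 + 9×3 + 11×5 = 220
Proposal E: 8×3 + 12×1 + 11×2 + 9×6 + 11×4 = 156
Proposal F: 8×5 + 12×6 + 11×4 + 9×1 + 11×3 = 198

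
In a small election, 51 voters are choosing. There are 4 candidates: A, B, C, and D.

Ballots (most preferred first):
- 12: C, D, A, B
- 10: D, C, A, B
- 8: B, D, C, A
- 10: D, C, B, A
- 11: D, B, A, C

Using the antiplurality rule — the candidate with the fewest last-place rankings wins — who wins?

Last-place votes: A 18, B 22, C 11, D 0.

D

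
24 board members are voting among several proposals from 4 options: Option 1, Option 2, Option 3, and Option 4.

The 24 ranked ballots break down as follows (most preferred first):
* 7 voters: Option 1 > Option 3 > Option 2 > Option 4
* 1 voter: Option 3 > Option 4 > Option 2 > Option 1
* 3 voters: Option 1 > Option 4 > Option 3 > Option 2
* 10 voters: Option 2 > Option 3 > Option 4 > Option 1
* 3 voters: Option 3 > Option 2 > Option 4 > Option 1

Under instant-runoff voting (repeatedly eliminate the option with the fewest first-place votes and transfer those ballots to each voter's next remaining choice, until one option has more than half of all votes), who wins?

Option 2

Round 1: Option 1 10, Option 2 10, Option 3 4, Option 4 0. Option 4 eliminated.
Round 2: Option 1 10, Option 2 10, Option 3 4. Option 3 eliminated.
Round 3: Option 1 10, Option 2 14. Option 2 has a majority (≥13).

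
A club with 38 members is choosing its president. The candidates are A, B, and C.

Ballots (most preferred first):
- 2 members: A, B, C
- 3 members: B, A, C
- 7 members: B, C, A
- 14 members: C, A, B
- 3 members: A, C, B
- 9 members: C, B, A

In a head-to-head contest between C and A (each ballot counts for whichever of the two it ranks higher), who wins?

C is ranked above A on 30 ballots; A above C on 8.

C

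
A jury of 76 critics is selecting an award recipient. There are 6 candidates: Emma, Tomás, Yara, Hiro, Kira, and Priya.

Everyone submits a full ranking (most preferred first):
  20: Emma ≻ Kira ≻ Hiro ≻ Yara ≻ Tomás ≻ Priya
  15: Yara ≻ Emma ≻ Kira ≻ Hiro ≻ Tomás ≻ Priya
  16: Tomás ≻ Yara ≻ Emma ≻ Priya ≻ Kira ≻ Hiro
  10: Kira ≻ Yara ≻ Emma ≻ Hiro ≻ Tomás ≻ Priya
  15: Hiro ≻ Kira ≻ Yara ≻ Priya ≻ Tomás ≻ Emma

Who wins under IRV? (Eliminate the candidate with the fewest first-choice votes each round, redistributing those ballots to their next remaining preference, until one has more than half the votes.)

Yara

Round 1: Emma 20, Tomás 16, Yara 15, Hiro 15, Kira 10, Priya 0. Priya eliminated.
Round 2: Emma 20, Tomás 16, Yara 15, Hiro 15, Kira 10. Kira eliminated.
Round 3: Emma 20, Tomás 16, Yara 25, Hiro 15. Hiro eliminated.
Round 4: Emma 20, Tomás 16, Yara 40. Yara has a majority (≥39).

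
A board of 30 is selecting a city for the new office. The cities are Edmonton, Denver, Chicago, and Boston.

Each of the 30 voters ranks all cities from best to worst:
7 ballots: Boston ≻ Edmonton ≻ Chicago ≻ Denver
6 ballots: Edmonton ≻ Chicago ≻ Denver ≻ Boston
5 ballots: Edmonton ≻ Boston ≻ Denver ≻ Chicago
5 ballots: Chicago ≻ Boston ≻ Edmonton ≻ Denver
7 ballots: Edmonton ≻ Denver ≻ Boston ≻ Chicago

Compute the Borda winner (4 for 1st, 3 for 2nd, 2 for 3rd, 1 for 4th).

Edmonton

Edmonton: 7×3 + 6×4 + 5×4 + 5×2 + 7×4 = 103
Denver: 7×1 + 6×2 + 5×2 + 5×1 + 7×3 = 55
Chicago: 7×2 + 6×3 + 5×1 + 5×4 + 7×1 = 64
Boston: 7×4 + 6×1 + 5×3 + 5×3 + 7×2 = 78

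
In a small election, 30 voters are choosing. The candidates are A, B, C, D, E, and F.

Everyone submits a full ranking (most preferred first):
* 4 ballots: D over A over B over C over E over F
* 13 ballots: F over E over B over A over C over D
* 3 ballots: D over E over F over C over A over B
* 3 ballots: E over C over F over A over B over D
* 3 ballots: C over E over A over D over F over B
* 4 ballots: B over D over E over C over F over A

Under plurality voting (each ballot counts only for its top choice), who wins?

First-place votes: A 0, B 4, C 3, D 7, E 3, F 13.

F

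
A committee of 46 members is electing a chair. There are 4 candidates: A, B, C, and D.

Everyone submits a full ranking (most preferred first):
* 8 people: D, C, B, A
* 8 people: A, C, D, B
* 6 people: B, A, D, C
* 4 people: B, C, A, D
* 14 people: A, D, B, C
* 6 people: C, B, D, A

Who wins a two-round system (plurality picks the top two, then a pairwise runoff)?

B

Round 1 first-place votes: A 22, B 10, C 6, D 8. A and B advance.
Runoff: A is ranked above B on 22 ballots, B above A on 24.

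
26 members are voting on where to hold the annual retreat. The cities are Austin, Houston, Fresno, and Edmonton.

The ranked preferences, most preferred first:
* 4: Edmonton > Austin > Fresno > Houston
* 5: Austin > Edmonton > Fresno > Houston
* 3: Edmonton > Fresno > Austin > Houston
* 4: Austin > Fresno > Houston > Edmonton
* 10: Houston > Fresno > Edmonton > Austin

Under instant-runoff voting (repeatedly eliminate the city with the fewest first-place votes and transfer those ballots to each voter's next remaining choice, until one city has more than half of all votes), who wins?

Round 1: Austin 9, Houston 10, Fresno 0, Edmonton 7. Fresno eliminated.
Round 2: Austin 9, Houston 10, Edmonton 7. Edmonton eliminated.
Round 3: Austin 16, Houston 10. Austin has a majority (≥14).

Austin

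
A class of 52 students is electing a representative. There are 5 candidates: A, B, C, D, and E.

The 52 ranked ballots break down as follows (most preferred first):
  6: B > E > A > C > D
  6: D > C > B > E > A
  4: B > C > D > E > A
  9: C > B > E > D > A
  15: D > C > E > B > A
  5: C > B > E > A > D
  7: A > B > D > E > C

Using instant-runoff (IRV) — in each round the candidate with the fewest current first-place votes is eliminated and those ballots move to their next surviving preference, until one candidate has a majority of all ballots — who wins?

Round 1: A 7, B 10, C 14, D 21, E 0. E eliminated.
Round 2: A 7, B 10, C 14, D 21. A eliminated.
Round 3: B 17, C 14, D 21. C eliminated.
Round 4: B 31, D 21. B has a majority (≥27).

B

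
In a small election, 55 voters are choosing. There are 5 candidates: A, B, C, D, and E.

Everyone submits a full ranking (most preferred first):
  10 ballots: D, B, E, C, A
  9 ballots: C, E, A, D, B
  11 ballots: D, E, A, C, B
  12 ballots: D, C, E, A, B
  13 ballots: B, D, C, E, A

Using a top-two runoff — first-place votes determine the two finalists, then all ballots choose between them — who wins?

Round 1 first-place votes: A 0, B 13, C 9, D 33, E 0. D and B advance.
Runoff: D is ranked above B on 42 ballots, B above D on 13.

D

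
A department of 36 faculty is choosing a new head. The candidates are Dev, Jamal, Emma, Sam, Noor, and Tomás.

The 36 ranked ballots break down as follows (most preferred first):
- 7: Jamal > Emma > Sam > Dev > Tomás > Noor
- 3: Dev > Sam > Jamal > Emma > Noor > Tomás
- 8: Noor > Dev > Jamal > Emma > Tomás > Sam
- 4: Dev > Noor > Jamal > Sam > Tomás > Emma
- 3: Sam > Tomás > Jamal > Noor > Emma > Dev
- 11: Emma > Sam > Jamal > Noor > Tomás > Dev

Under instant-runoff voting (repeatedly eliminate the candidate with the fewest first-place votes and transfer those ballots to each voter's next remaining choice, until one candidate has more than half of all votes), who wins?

Round 1: Dev 7, Jamal 7, Emma 11, Sam 3, Noor 8, Tomás 0. Tomás eliminated.
Round 2: Dev 7, Jamal 7, Emma 11, Sam 3, Noor 8. Sam eliminated.
Round 3: Dev 7, Jamal 10, Emma 11, Noor 8. Dev eliminated.
Round 4: Jamal 13, Emma 11, Noor 12. Emma eliminated.
Round 5: Jamal 24, Noor 12. Jamal has a majority (≥19).

Jamal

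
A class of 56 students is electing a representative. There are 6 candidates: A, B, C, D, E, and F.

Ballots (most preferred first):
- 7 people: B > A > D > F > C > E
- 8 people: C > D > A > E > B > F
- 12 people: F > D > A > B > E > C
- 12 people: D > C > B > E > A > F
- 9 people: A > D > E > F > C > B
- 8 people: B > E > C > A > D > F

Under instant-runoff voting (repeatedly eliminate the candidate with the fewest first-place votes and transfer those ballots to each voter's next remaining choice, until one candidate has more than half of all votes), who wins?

D

Round 1: A 9, B 15, C 8, D 12, E 0, F 12. E eliminated.
Round 2: A 9, B 15, C 8, D 12, F 12. C eliminated.
Round 3: A 9, B 15, D 20, F 12. A eliminated.
Round 4: B 15, D 29, F 12. D has a majority (≥29).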